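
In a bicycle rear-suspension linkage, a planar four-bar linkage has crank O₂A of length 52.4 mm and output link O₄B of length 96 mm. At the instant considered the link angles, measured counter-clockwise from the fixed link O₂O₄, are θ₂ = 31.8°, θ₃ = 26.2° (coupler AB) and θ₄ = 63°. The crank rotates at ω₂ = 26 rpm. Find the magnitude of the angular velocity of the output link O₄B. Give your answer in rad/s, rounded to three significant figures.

0.242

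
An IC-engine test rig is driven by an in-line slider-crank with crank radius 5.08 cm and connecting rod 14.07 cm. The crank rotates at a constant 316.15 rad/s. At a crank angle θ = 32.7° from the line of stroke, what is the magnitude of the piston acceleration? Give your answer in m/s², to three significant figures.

ω = 316.1 rad/s
x(θ) = r cosθ + √(L² − r² sin²θ); with ω constant, a = ω²·d²x/dθ².
d²x/dθ² = −r cosθ − r²(cos2θ)/√u − r⁴ sin²2θ/(4u^{3/2}),  u = L² − r² sin²θ = 0.0190433 m².
Substituting r = 0.0508 m, L = 0.1407 m, θ = 32.7°: d²x/dθ² = -0.051057 m.
a = ω²·d²x/dθ² = (316.1)²·(-0.051057) = -5103.2 m/s²;  |a| = 5103.2 m/s².

5100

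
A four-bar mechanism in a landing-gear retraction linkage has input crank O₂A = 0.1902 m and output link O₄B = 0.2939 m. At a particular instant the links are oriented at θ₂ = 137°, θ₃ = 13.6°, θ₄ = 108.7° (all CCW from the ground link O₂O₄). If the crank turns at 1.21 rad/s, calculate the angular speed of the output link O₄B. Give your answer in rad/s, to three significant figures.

ω₂ = 1.21 rad/s
Differentiating the loop-closure r₂e^{iθ₂}+r₃e^{iθ₃}=r₁+r₄e^{iθ₄} gives r₂ω₂e^{iθ₂}+r₃ω₃e^{iθ₃}=r₄ω₄e^{iθ₄}.
Eliminating the other unknown: ω₄ = r₂ω₂ sin(θ₂−θ₃) / [r₄ sin(θ₄−θ₃)].
Numerator sine = +0.83485; denominator sine = +0.99604.
Result = 0.1902·1.21·(+0.83485) / (0.2939·(+0.99604)) = +0.65634 rad/s; magnitude 0.65634 rad/s.

0.656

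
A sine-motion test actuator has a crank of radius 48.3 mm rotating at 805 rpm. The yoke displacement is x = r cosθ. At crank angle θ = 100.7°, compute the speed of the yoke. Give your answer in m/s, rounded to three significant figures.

ω = 84.3 rad/s (from 805 rpm).
x = r cosθ ⇒ ẋ = −rω sinθ.
|v| = rω|sinθ| = 0.0483·84.3·|sin 100.7°| = 4.0009 m/s.

4.00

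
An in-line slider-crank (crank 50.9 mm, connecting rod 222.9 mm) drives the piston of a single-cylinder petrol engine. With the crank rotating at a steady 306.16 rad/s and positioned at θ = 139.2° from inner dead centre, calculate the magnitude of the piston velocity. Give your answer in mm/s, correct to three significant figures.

8400

ω = 306.2 rad/s
For an in-line slider-crank, x = r cosθ + √(L² − r² sin²θ), so v = −rω sinθ·[1 + r cosθ/√(L² − r² sin²θ)].
With r = 0.0509 m, L = 0.2229 m, θ = 139.2°: √(L² − r² sin²θ) = 0.2204 m.
v = −0.0509·306.2·0.65342·[1 + 0.0509·-0.75700/0.2204] = -8.4025 m/s.
|v| = 8.4025 m/s = 8402.5 mm/s.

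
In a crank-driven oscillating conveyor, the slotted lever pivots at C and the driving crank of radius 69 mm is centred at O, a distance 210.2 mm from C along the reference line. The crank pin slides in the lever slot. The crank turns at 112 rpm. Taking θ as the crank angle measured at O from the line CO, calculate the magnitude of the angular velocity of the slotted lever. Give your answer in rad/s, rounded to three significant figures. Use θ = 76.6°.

1.71

ω = 11.73 rad/s (from 112 rpm).
Crank pin A relative to C: A = (d + r cosθ, r sinθ); lever angle φ = atan2(r sinθ, d + r cosθ).
Differentiating tanφ: φ̇ = rω(d cosθ + r)/(d² + r² + 2dr cosθ).
d² + r² + 2dr cosθ = |CA|² = 0.0556675 m²;  d cosθ + r = +0.11771 m.
|ω_lever| = |0.069·11.73·+0.11771| / 0.0556675 = 1.7113 rad/s.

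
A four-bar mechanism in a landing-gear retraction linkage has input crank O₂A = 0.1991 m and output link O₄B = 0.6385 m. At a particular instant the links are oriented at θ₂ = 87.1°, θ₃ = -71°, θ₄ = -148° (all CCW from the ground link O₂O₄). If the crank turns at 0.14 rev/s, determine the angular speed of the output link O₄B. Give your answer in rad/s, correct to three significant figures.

ω₂ = 0.8796 rad/s (from 0.14 rev/s).
Differentiating the loop-closure r₂e^{iθ₂}+r₃e^{iθ₃}=r₁+r₄e^{iθ₄} gives r₂ω₂e^{iθ₂}+r₃ω₃e^{iθ₃}=r₄ω₄e^{iθ₄}.
Eliminating the other unknown: ω₄ = r₂ω₂ sin(θ₂−θ₃) / [r₄ sin(θ₄−θ₃)].
Numerator sine = +0.37299; denominator sine = -0.97437.
Result = 0.1991·0.8796·(+0.37299) / (0.6385·(-0.97437)) = -0.105 rad/s; magnitude 0.105 rad/s.

0.105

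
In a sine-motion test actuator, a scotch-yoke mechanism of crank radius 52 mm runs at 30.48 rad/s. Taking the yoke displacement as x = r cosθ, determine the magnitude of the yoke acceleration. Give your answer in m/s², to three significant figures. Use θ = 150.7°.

ω = 30.48 rad/s
x = r cosθ ⇒ ẍ = −rω² cosθ (ω constant).
|a| = rω²|cosθ| = 0.052·(30.48)²·|cos 150.7°| = 42.129 m/s².

42.1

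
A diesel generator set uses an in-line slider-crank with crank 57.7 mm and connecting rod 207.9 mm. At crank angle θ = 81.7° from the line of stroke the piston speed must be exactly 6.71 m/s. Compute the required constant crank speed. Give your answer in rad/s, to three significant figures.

For an in-line slider-crank, |v_piston| = rω|sinθ|·[1 + r cosθ/√(L² − r² sin²θ)].
With r = 0.0577 m, L = 0.2079 m, θ = 81.7°: the bracketed kinematic factor |dx/dθ| = 0.059475 m.
ω = v/|dx/dθ| = 6.71/0.059475 = 112.82 rad/s.

113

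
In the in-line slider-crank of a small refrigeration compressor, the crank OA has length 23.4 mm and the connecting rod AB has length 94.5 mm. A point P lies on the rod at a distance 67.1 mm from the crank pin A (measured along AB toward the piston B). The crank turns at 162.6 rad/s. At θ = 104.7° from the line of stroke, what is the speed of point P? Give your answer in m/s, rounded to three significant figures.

ω = 162.6 rad/s.  Crank-pin speed |V_A| = rω = 3.8048 m/s, perpendicular to OA.
Rod angle: sinφ = −(r/L) sinθ ⇒ φ = -13.858°; ω_rod = −rω cosθ/√(L²−r²sin²θ) = +10.523 rad/s.
V_P = V_A + ω_rod × AP, with AP = 0.0671 m along the rod.
Components: V_Px = −rω sinθ − a·ω_rod·sinφ = -3.5112 m/s;  V_Py = rω cosθ + a·ω_rod·cosφ = -0.27995 m/s.
|V_P| = √(V_Px² + V_Py²) = 3.5223 m/s.

3.52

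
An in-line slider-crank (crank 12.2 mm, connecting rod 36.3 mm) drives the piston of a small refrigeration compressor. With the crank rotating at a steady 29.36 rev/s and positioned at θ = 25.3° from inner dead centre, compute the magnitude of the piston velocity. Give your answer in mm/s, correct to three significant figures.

1260

ω = 2π·29.4 = 184.5 rad/s
For an in-line slider-crank, x = r cosθ + √(L² − r² sin²θ), so v = −rω sinθ·[1 + r cosθ/√(L² − r² sin²θ)].
With r = 0.0122 m, L = 0.0363 m, θ = 25.3°: √(L² − r² sin²θ) = 0.035924 m.
v = −0.0122·184.5·0.42736·[1 + 0.0122·0.90408/0.035924] = -1.2571 m/s.
|v| = 1.2571 m/s = 1257.1 mm/s.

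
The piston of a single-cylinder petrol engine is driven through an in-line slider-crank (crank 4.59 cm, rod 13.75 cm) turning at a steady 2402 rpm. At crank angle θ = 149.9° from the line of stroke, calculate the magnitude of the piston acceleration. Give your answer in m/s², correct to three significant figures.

ω = 2π·2402/60 = 251.5 rad/s
x(θ) = r cosθ + √(L² − r² sin²θ); with ω constant, a = ω²·d²x/dθ².
d²x/dθ² = −r cosθ − r²(cos2θ)/√u − r⁴ sin²2θ/(4u^{3/2}),  u = L² − r² sin²θ = 0.0183764 m².
Substituting r = 0.0459 m, L = 0.1375 m, θ = 149.9°: d²x/dθ² = +0.031651 m.
a = ω²·d²x/dθ² = (251.5)²·(+0.031651) = +2002.6 m/s²;  |a| = 2002.6 m/s².

2000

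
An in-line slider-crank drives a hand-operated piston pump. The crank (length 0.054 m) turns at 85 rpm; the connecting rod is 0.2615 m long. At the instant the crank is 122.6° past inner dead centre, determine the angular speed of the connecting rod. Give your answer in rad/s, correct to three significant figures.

1.01

ω = 8.901 rad/s (converted from 85 rpm).
The rod makes angle φ with the slider axis where L sinφ = r sinθ; differentiating, L cosφ·φ̇ = r ω cosθ.
L cosφ = √(L² − r² sin²θ) = 0.25751 m.
|ω_rod| = r ω |cosθ| / √(L² − r² sin²θ) = 0.054·8.901·0.53877/0.25751 = 1.0057 rad/s.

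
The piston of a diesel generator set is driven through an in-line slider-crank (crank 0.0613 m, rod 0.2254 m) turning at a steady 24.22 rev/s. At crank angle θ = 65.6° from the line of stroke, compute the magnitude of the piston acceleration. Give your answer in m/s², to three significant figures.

ω = 2π·24.2 = 152.2 rad/s
x(θ) = r cosθ + √(L² − r² sin²θ); with ω constant, a = ω²·d²x/dθ².
d²x/dθ² = −r cosθ − r²(cos2θ)/√u − r⁴ sin²2θ/(4u^{3/2}),  u = L² − r² sin²θ = 0.0476887 m².
Substituting r = 0.0613 m, L = 0.2254 m, θ = 65.6°: d²x/dθ² = -0.014181 m.
a = ω²·d²x/dθ² = (152.2)²·(-0.014181) = -328.41 m/s²;  |a| = 328.41 m/s².

328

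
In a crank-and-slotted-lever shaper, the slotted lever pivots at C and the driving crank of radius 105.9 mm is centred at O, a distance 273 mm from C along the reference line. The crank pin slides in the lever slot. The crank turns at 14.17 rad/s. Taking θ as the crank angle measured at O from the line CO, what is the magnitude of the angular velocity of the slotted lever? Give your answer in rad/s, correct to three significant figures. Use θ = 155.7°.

ω = 14.17 rad/s
Crank pin A relative to C: A = (d + r cosθ, r sinθ); lever angle φ = atan2(r sinθ, d + r cosθ).
Differentiating tanφ: φ̇ = rω(d cosθ + r)/(d² + r² + 2dr cosθ).
d² + r² + 2dr cosθ = |CA|² = 0.0330452 m²;  d cosθ + r = -0.14291 m.
|ω_lever| = |0.1059·14.17·-0.14291| / 0.0330452 = 6.4898 rad/s.

6.49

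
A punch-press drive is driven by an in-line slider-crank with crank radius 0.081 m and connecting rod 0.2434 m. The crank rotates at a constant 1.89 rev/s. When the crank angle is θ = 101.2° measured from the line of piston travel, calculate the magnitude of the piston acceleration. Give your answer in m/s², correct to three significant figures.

ω = 2π·1.89 = 11.88 rad/s
x(θ) = r cosθ + √(L² − r² sin²θ); with ω constant, a = ω²·d²x/dθ².
d²x/dθ² = −r cosθ − r²(cos2θ)/√u − r⁴ sin²2θ/(4u^{3/2}),  u = L² − r² sin²θ = 0.0529301 m².
Substituting r = 0.081 m, L = 0.2434 m, θ = 101.2°: d²x/dθ² = +0.041971 m.
a = ω²·d²x/dθ² = (11.88)²·(+0.041971) = +5.9188 m/s²;  |a| = 5.9188 m/s².

5.92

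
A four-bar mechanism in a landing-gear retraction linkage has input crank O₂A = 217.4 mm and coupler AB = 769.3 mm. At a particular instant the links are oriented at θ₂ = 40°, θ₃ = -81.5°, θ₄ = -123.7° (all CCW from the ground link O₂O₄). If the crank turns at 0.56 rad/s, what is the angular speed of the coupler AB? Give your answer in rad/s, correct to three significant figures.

0.0661

ω₂ = 0.56 rad/s
Differentiating the loop-closure r₂e^{iθ₂}+r₃e^{iθ₃}=r₁+r₄e^{iθ₄} gives r₂ω₂e^{iθ₂}+r₃ω₃e^{iθ₃}=r₄ω₄e^{iθ₄}.
Eliminating the other unknown: ω₃ = r₂ω₂ sin(θ₄−θ₂) / [r₃ sin(θ₃−θ₄)].
Numerator sine = -0.28067; denominator sine = +0.67172.
Result = 0.2174·0.56·(-0.28067) / (0.7693·(+0.67172)) = -0.066123 rad/s; magnitude 0.066123 rad/s.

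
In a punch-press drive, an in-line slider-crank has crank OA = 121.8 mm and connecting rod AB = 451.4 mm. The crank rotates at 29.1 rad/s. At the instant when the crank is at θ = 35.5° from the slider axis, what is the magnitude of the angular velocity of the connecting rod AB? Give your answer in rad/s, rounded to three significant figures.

6.47

ω = 29.1 rad/s
The rod makes angle φ with the slider axis where L sinφ = r sinθ; differentiating, L cosφ·φ̇ = r ω cosθ.
L cosφ = √(L² − r² sin²θ) = 0.44582 m.
|ω_rod| = r ω |cosθ| / √(L² − r² sin²θ) = 0.1218·29.1·0.81412/0.44582 = 6.4724 rad/s.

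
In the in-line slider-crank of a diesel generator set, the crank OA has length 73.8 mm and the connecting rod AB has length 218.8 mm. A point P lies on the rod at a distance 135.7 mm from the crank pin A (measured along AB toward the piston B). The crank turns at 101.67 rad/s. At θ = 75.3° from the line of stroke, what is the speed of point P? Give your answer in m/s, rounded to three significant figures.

7.70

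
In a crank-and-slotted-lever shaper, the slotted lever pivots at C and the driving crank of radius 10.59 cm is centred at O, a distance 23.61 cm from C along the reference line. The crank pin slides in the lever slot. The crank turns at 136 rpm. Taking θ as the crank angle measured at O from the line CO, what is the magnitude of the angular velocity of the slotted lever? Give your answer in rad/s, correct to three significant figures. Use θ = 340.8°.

4.34

ω = 14.24 rad/s (from 136 rpm).
Crank pin A relative to C: A = (d + r cosθ, r sinθ); lever angle φ = atan2(r sinθ, d + r cosθ).
Differentiating tanφ: φ̇ = rω(d cosθ + r)/(d² + r² + 2dr cosθ).
d² + r² + 2dr cosθ = |CA|² = 0.114182 m²;  d cosθ + r = +0.32887 m.
|ω_lever| = |0.1059·14.24·+0.32887| / 0.114182 = 4.3439 rad/s.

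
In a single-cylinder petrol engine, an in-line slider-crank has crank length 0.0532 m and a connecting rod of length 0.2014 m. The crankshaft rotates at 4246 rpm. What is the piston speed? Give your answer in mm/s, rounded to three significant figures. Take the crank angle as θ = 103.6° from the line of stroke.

ω = 2π·4246/60 = 444.6 rad/s
For an in-line slider-crank, x = r cosθ + √(L² − r² sin²θ), so v = −rω sinθ·[1 + r cosθ/√(L² − r² sin²θ)].
With r = 0.0532 m, L = 0.2014 m, θ = 103.6°: √(L² − r² sin²θ) = 0.19465 m.
v = −0.0532·444.6·0.97196·[1 + 0.0532·-0.23514/0.19465] = -21.514 m/s.
|v| = 21.514 m/s = 21514 mm/s.

21500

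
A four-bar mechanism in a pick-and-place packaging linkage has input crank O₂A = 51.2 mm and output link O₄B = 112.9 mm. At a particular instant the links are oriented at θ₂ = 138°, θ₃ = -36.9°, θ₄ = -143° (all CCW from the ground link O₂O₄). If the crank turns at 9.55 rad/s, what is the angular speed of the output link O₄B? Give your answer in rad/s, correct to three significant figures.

ω₂ = 9.55 rad/s
Differentiating the loop-closure r₂e^{iθ₂}+r₃e^{iθ₃}=r₁+r₄e^{iθ₄} gives r₂ω₂e^{iθ₂}+r₃ω₃e^{iθ₃}=r₄ω₄e^{iθ₄}.
Eliminating the other unknown: ω₄ = r₂ω₂ sin(θ₂−θ₃) / [r₄ sin(θ₄−θ₃)].
Numerator sine = +0.08889; denominator sine = -0.96078.
Result = 0.0512·9.55·(+0.08889) / (0.1129·(-0.96078)) = -0.40071 rad/s; magnitude 0.40071 rad/s.

0.401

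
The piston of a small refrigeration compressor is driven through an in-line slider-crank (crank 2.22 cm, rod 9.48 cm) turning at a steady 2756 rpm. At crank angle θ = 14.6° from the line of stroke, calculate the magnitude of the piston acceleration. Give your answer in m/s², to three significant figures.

2170

ω = 2π·2756/60 = 288.6 rad/s
x(θ) = r cosθ + √(L² − r² sin²θ); with ω constant, a = ω²·d²x/dθ².
d²x/dθ² = −r cosθ − r²(cos2θ)/√u − r⁴ sin²2θ/(4u^{3/2}),  u = L² − r² sin²θ = 0.00895573 m².
Substituting r = 0.0222 m, L = 0.0948 m, θ = 14.6°: d²x/dθ² = -0.026046 m.
a = ω²·d²x/dθ² = (288.6)²·(-0.026046) = -2169.5 m/s²;  |a| = 2169.5 m/s².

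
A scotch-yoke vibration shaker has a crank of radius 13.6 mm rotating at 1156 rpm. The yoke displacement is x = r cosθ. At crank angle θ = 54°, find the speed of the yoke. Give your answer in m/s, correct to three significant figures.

1.33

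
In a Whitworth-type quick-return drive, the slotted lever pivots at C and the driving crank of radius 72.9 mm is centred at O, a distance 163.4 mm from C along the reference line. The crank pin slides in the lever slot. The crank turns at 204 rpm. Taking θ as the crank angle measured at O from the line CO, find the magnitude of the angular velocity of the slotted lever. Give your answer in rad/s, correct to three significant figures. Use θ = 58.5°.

5.54

ω = 21.36 rad/s (from 204 rpm).
Crank pin A relative to C: A = (d + r cosθ, r sinθ); lever angle φ = atan2(r sinθ, d + r cosθ).
Differentiating tanφ: φ̇ = rω(d cosθ + r)/(d² + r² + 2dr cosθ).
d² + r² + 2dr cosθ = |CA|² = 0.0444618 m²;  d cosθ + r = +0.15828 m.
|ω_lever| = |0.0729·21.36·+0.15828| / 0.0444618 = 5.5439 rad/s.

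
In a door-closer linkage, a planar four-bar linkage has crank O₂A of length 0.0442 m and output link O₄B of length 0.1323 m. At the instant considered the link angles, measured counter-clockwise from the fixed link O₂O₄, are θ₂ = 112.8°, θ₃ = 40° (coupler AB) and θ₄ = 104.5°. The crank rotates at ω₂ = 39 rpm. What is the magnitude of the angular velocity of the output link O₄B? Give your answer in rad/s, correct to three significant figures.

1.44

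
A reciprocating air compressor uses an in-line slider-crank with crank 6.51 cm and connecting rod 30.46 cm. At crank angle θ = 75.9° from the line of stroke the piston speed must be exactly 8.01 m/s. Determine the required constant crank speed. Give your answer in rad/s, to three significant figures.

120

For an in-line slider-crank, |v_piston| = rω|sinθ|·[1 + r cosθ/√(L² − r² sin²θ)].
With r = 0.0651 m, L = 0.3046 m, θ = 75.9°: the bracketed kinematic factor |dx/dθ| = 0.066499 m.
ω = v/|dx/dθ| = 8.01/0.066499 = 120.45 rad/s.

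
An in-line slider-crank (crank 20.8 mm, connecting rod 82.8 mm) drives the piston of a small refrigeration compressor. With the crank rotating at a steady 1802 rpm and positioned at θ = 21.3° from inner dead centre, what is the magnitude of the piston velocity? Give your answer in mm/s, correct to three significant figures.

ω = 2π·1802/60 = 188.7 rad/s
For an in-line slider-crank, x = r cosθ + √(L² − r² sin²θ), so v = −rω sinθ·[1 + r cosθ/√(L² − r² sin²θ)].
With r = 0.0208 m, L = 0.0828 m, θ = 21.3°: √(L² − r² sin²θ) = 0.082455 m.
v = −0.0208·188.7·0.36325·[1 + 0.0208·0.93169/0.082455] = -1.7609 m/s.
|v| = 1.7609 m/s = 1760.9 mm/s.

1760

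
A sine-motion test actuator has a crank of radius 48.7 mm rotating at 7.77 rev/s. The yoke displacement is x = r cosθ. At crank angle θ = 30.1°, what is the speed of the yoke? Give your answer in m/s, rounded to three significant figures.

ω = 48.82 rad/s (from 7.77 rev/s).
x = r cosθ ⇒ ẋ = −rω sinθ.
|v| = rω|sinθ| = 0.0487·48.82·|sin 30.1°| = 1.1924 m/s.

1.19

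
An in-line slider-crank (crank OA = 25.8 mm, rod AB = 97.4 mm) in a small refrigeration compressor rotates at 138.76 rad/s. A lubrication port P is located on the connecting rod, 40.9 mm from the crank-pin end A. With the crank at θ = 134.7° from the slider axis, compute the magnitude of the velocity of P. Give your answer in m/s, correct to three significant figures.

ω = 138.8 rad/s.  Crank-pin speed |V_A| = rω = 3.58 m/s, perpendicular to OA.
Rod angle: sinφ = −(r/L) sinθ ⇒ φ = -10.853°; ω_rod = −rω cosθ/√(L²−r²sin²θ) = +26.325 rad/s.
V_P = V_A + ω_rod × AP, with AP = 0.0409 m along the rod.
Components: V_Px = −rω sinθ − a·ω_rod·sinφ = -2.3419 m/s;  V_Py = rω cosθ + a·ω_rod·cosφ = -1.4607 m/s.
|V_P| = √(V_Px² + V_Py²) = 2.7602 m/s.

2.76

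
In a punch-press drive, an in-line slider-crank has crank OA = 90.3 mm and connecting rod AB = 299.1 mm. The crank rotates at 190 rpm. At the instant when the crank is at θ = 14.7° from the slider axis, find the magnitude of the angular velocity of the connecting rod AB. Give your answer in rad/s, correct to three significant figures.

ω = 19.9 rad/s (converted from 190 rpm).
The rod makes angle φ with the slider axis where L sinφ = r sinθ; differentiating, L cosφ·φ̇ = r ω cosθ.
L cosφ = √(L² − r² sin²θ) = 0.29822 m.
|ω_rod| = r ω |cosθ| / √(L² − r² sin²θ) = 0.0903·19.9·0.96727/0.29822 = 5.8274 rad/s.

5.83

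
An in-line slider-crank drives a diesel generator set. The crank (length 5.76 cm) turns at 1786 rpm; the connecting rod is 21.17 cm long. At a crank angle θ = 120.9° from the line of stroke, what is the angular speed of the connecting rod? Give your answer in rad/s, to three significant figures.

ω = 187 rad/s (converted from 1786 rpm).
The rod makes angle φ with the slider axis where L sinφ = r sinθ; differentiating, L cosφ·φ̇ = r ω cosθ.
L cosφ = √(L² − r² sin²θ) = 0.20585 m.
|ω_rod| = r ω |cosθ| / √(L² − r² sin²θ) = 0.0576·187·0.51354/0.20585 = 26.876 rad/s.

26.9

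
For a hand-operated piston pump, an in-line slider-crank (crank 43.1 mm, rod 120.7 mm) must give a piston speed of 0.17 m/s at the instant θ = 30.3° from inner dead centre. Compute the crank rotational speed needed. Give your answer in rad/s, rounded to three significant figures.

For an in-line slider-crank, |v_piston| = rω|sinθ|·[1 + r cosθ/√(L² − r² sin²θ)].
With r = 0.0431 m, L = 0.1207 m, θ = 30.3°: the bracketed kinematic factor |dx/dθ| = 0.028561 m.
ω = v/|dx/dθ| = 0.17/0.028561 = 5.9522 rad/s.

5.95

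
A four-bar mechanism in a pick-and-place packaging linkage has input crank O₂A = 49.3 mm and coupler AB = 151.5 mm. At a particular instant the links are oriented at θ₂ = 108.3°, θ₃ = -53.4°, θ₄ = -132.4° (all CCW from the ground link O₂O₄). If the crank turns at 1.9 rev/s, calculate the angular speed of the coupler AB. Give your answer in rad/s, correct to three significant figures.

3.45

ω₂ = 11.94 rad/s (from 1.9 rev/s).
Differentiating the loop-closure r₂e^{iθ₂}+r₃e^{iθ₃}=r₁+r₄e^{iθ₄} gives r₂ω₂e^{iθ₂}+r₃ω₃e^{iθ₃}=r₄ω₄e^{iθ₄}.
Eliminating the other unknown: ω₃ = r₂ω₂ sin(θ₄−θ₂) / [r₃ sin(θ₃−θ₄)].
Numerator sine = +0.87207; denominator sine = +0.98163.
Result = 0.0493·11.94·(+0.87207) / (0.1515·(+0.98163)) = +3.4512 rad/s; magnitude 3.4512 rad/s.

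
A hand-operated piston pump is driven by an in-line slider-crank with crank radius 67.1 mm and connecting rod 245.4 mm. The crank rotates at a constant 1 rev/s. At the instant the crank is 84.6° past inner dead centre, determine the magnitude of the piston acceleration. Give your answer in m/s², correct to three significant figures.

ω = 2π·1 = 6.283 rad/s
x(θ) = r cosθ + √(L² − r² sin²θ); with ω constant, a = ω²·d²x/dθ².
d²x/dθ² = −r cosθ − r²(cos2θ)/√u − r⁴ sin²2θ/(4u^{3/2}),  u = L² − r² sin²θ = 0.0557586 m².
Substituting r = 0.0671 m, L = 0.2454 m, θ = 84.6°: d²x/dθ² = +0.012401 m.
a = ω²·d²x/dθ² = (6.283)²·(+0.012401) = +0.48959 m/s²;  |a| = 0.48959 m/s².

0.490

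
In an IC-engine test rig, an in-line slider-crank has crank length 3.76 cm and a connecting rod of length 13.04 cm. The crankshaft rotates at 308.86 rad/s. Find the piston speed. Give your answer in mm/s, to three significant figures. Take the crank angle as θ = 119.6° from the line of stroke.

ω = 308.9 rad/s
For an in-line slider-crank, x = r cosθ + √(L² − r² sin²θ), so v = −rω sinθ·[1 + r cosθ/√(L² − r² sin²θ)].
With r = 0.0376 m, L = 0.1304 m, θ = 119.6°: √(L² − r² sin²θ) = 0.12624 m.
v = −0.0376·308.9·0.86949·[1 + 0.0376·-0.49394/0.12624] = -8.612 m/s.
|v| = 8.612 m/s = 8612 mm/s.

8610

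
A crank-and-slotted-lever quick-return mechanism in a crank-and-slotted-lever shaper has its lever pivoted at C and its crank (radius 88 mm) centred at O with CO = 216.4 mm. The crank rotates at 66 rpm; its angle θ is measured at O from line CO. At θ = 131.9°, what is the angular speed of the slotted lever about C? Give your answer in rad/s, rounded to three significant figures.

ω = 6.912 rad/s (from 66 rpm).
Crank pin A relative to C: A = (d + r cosθ, r sinθ); lever angle φ = atan2(r sinθ, d + r cosθ).
Differentiating tanφ: φ̇ = rω(d cosθ + r)/(d² + r² + 2dr cosθ).
d² + r² + 2dr cosθ = |CA|² = 0.0291376 m²;  d cosθ + r = -0.056519 m.
|ω_lever| = |0.088·6.912·-0.056519| / 0.0291376 = 1.1798 rad/s.

1.18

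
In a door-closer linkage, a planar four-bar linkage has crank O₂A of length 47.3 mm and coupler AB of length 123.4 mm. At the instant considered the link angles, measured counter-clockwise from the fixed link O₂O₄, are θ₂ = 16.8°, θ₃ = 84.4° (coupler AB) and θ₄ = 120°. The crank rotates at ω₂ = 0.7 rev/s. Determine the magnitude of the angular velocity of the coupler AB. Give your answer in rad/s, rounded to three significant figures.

2.82

ω₂ = 4.398 rad/s (from 0.7 rev/s).
Differentiating the loop-closure r₂e^{iθ₂}+r₃e^{iθ₃}=r₁+r₄e^{iθ₄} gives r₂ω₂e^{iθ₂}+r₃ω₃e^{iθ₃}=r₄ω₄e^{iθ₄}.
Eliminating the other unknown: ω₃ = r₂ω₂ sin(θ₄−θ₂) / [r₃ sin(θ₃−θ₄)].
Numerator sine = +0.97358; denominator sine = -0.58212.
Result = 0.0473·4.398·(+0.97358) / (0.1234·(-0.58212)) = -2.8196 rad/s; magnitude 2.8196 rad/s.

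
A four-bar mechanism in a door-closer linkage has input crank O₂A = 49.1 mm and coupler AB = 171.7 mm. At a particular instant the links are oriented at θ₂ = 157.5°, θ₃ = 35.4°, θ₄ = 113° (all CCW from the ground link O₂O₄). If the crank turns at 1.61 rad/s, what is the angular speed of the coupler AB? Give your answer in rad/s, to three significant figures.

0.330

ω₂ = 1.61 rad/s
Differentiating the loop-closure r₂e^{iθ₂}+r₃e^{iθ₃}=r₁+r₄e^{iθ₄} gives r₂ω₂e^{iθ₂}+r₃ω₃e^{iθ₃}=r₄ω₄e^{iθ₄}.
Eliminating the other unknown: ω₃ = r₂ω₂ sin(θ₄−θ₂) / [r₃ sin(θ₃−θ₄)].
Numerator sine = -0.70091; denominator sine = -0.97667.
Result = 0.0491·1.61·(-0.70091) / (0.1717·(-0.97667)) = +0.33041 rad/s; magnitude 0.33041 rad/s.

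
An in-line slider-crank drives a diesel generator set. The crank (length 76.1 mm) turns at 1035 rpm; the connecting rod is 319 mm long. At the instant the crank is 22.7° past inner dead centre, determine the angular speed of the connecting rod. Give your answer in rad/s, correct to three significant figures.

ω = 108.4 rad/s (converted from 1035 rpm).
The rod makes angle φ with the slider axis where L sinφ = r sinθ; differentiating, L cosφ·φ̇ = r ω cosθ.
L cosφ = √(L² − r² sin²θ) = 0.31765 m.
|ω_rod| = r ω |cosθ| / √(L² − r² sin²θ) = 0.0761·108.4·0.92254/0.31765 = 23.955 rad/s.

24.0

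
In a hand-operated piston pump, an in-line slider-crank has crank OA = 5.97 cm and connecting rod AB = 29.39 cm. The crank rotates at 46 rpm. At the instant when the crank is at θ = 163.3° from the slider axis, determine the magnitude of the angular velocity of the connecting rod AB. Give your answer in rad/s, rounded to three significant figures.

ω = 4.817 rad/s (converted from 46 rpm).
The rod makes angle φ with the slider axis where L sinφ = r sinθ; differentiating, L cosφ·φ̇ = r ω cosθ.
L cosφ = √(L² − r² sin²θ) = 0.2934 m.
|ω_rod| = r ω |cosθ| / √(L² − r² sin²θ) = 0.0597·4.817·0.95782/0.2934 = 0.93883 rad/s.

0.939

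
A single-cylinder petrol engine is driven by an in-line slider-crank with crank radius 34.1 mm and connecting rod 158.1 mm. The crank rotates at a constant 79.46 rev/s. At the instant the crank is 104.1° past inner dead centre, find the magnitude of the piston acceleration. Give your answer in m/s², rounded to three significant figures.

ω = 2π·79.5 = 499.3 rad/s
x(θ) = r cosθ + √(L² − r² sin²θ); with ω constant, a = ω²·d²x/dθ².
d²x/dθ² = −r cosθ − r²(cos2θ)/√u − r⁴ sin²2θ/(4u^{3/2}),  u = L² − r² sin²θ = 0.0239018 m².
Substituting r = 0.0341 m, L = 0.1581 m, θ = 104.1°: d²x/dθ² = +0.014915 m.
a = ω²·d²x/dθ² = (499.3)²·(+0.014915) = +3717.8 m/s²;  |a| = 3717.8 m/s².

3720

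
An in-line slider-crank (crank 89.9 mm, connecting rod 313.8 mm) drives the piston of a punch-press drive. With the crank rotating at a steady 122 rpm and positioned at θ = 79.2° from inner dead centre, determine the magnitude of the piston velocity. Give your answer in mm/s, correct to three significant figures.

1190

ω = 2π·122/60 = 12.78 rad/s
For an in-line slider-crank, x = r cosθ + √(L² − r² sin²θ), so v = −rω sinθ·[1 + r cosθ/√(L² − r² sin²θ)].
With r = 0.0899 m, L = 0.3138 m, θ = 79.2°: √(L² − r² sin²θ) = 0.30112 m.
v = −0.0899·12.78·0.98229·[1 + 0.0899·0.18738/0.30112] = -1.1913 m/s.
|v| = 1.1913 m/s = 1191.3 mm/s.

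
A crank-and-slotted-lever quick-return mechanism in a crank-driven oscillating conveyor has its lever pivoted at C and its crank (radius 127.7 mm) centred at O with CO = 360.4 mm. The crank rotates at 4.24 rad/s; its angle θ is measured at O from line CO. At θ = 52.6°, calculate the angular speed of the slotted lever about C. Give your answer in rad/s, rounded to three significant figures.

0.929

ω = 4.24 rad/s
Crank pin A relative to C: A = (d + r cosθ, r sinθ); lever angle φ = atan2(r sinθ, d + r cosθ).
Differentiating tanφ: φ̇ = rω(d cosθ + r)/(d² + r² + 2dr cosθ).
d² + r² + 2dr cosθ = |CA|² = 0.202102 m²;  d cosθ + r = +0.3466 m.
|ω_lever| = |0.1277·4.24·+0.3466| / 0.202102 = 0.92857 rad/s.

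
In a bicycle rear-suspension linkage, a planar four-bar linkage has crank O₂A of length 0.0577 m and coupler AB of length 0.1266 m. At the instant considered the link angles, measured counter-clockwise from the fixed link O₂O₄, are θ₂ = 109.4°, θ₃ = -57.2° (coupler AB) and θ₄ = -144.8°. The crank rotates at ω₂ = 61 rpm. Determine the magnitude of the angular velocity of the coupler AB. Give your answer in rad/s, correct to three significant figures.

2.80

ω₂ = 6.388 rad/s (from 61 rpm).
Differentiating the loop-closure r₂e^{iθ₂}+r₃e^{iθ₃}=r₁+r₄e^{iθ₄} gives r₂ω₂e^{iθ₂}+r₃ω₃e^{iθ₃}=r₄ω₄e^{iθ₄}.
Eliminating the other unknown: ω₃ = r₂ω₂ sin(θ₄−θ₂) / [r₃ sin(θ₃−θ₄)].
Numerator sine = +0.96222; denominator sine = +0.99912.
Result = 0.0577·6.388·(+0.96222) / (0.1266·(+0.99912)) = +2.8039 rad/s; magnitude 2.8039 rad/s.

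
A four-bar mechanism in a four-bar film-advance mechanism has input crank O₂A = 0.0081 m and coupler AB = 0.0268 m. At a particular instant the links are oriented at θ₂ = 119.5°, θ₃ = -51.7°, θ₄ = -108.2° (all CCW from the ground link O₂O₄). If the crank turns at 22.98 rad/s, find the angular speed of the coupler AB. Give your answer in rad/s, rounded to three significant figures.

ω₂ = 22.98 rad/s
Differentiating the loop-closure r₂e^{iθ₂}+r₃e^{iθ₃}=r₁+r₄e^{iθ₄} gives r₂ω₂e^{iθ₂}+r₃ω₃e^{iθ₃}=r₄ω₄e^{iθ₄}.
Eliminating the other unknown: ω₃ = r₂ω₂ sin(θ₄−θ₂) / [r₃ sin(θ₃−θ₄)].
Numerator sine = +0.73963; denominator sine = +0.83389.
Result = 0.0081·22.98·(+0.73963) / (0.0268·(+0.83389)) = +6.1604 rad/s; magnitude 6.1604 rad/s.

6.16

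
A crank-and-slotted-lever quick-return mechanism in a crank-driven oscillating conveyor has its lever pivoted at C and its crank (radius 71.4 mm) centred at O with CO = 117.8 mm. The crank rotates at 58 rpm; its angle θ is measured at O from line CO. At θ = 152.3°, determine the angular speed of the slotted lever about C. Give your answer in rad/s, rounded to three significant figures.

ω = 6.074 rad/s (from 58 rpm).
Crank pin A relative to C: A = (d + r cosθ, r sinθ); lever angle φ = atan2(r sinθ, d + r cosθ).
Differentiating tanφ: φ̇ = rω(d cosθ + r)/(d² + r² + 2dr cosθ).
d² + r² + 2dr cosθ = |CA|² = 0.00408085 m²;  d cosθ + r = -0.032899 m.
|ω_lever| = |0.0714·6.074·-0.032899| / 0.00408085 = 3.4962 rad/s.

3.50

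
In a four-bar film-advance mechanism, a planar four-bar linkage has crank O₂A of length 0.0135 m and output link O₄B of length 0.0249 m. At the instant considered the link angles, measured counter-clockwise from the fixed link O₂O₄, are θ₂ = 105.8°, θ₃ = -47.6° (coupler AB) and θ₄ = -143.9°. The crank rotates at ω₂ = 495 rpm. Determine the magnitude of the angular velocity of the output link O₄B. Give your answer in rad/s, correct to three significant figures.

12.7

ω₂ = 51.84 rad/s (from 495 rpm).
Differentiating the loop-closure r₂e^{iθ₂}+r₃e^{iθ₃}=r₁+r₄e^{iθ₄} gives r₂ω₂e^{iθ₂}+r₃ω₃e^{iθ₃}=r₄ω₄e^{iθ₄}.
Eliminating the other unknown: ω₄ = r₂ω₂ sin(θ₂−θ₃) / [r₄ sin(θ₄−θ₃)].
Numerator sine = +0.44776; denominator sine = -0.99396.
Result = 0.0135·51.84·(+0.44776) / (0.0249·(-0.99396)) = -12.66 rad/s; magnitude 12.66 rad/s.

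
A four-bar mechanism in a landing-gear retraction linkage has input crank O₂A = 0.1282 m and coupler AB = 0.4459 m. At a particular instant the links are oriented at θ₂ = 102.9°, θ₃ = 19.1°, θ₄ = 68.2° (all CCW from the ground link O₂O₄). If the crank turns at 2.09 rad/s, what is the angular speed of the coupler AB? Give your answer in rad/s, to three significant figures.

0.453

ω₂ = 2.09 rad/s
Differentiating the loop-closure r₂e^{iθ₂}+r₃e^{iθ₃}=r₁+r₄e^{iθ₄} gives r₂ω₂e^{iθ₂}+r₃ω₃e^{iθ₃}=r₄ω₄e^{iθ₄}.
Eliminating the other unknown: ω₃ = r₂ω₂ sin(θ₄−θ₂) / [r₃ sin(θ₃−θ₄)].
Numerator sine = -0.56928; denominator sine = -0.75585.
Result = 0.1282·2.09·(-0.56928) / (0.4459·(-0.75585)) = +0.45257 rad/s; magnitude 0.45257 rad/s.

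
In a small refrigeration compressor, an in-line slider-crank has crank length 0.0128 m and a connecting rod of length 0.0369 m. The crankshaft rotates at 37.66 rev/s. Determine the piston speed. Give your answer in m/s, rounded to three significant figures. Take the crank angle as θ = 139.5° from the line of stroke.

1.43

ω = 2π·37.7 = 236.6 rad/s
For an in-line slider-crank, x = r cosθ + √(L² − r² sin²θ), so v = −rω sinθ·[1 + r cosθ/√(L² − r² sin²θ)].
With r = 0.0128 m, L = 0.0369 m, θ = 139.5°: √(L² − r² sin²θ) = 0.035951 m.
v = −0.0128·236.6·0.64945·[1 + 0.0128·-0.76041/0.035951] = -1.4345 m/s.
|v| = 1.4345 m/s.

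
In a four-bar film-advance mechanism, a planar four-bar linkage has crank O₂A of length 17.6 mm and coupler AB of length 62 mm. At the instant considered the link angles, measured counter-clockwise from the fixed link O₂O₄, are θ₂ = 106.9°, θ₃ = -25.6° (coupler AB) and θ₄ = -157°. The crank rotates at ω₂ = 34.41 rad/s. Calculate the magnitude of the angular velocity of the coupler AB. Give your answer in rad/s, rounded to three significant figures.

12.9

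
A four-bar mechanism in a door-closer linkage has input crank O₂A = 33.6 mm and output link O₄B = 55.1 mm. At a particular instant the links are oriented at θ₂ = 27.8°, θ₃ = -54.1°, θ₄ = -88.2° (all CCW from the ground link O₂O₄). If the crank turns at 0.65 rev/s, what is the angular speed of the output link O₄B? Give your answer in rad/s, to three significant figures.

4.40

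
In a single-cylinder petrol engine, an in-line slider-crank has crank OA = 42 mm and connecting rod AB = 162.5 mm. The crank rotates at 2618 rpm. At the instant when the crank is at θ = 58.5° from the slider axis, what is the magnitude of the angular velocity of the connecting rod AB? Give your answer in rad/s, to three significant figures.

ω = 274.2 rad/s (converted from 2618 rpm).
The rod makes angle φ with the slider axis where L sinφ = r sinθ; differentiating, L cosφ·φ̇ = r ω cosθ.
L cosφ = √(L² − r² sin²θ) = 0.1585 m.
|ω_rod| = r ω |cosθ| / √(L² − r² sin²θ) = 0.042·274.2·0.52250/0.1585 = 37.957 rad/s.

38.0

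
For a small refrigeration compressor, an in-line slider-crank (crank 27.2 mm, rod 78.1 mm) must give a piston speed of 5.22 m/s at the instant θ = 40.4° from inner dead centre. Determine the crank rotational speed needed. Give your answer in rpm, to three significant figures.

For an in-line slider-crank, |v_piston| = rω|sinθ|·[1 + r cosθ/√(L² − r² sin²θ)].
With r = 0.0272 m, L = 0.0781 m, θ = 40.4°: the bracketed kinematic factor |dx/dθ| = 0.022428 m.
ω = v/|dx/dθ| = 5.22/0.022428 = 232.74 rad/s.
N = 60ω/(2π) = 2222.5 rpm.

2220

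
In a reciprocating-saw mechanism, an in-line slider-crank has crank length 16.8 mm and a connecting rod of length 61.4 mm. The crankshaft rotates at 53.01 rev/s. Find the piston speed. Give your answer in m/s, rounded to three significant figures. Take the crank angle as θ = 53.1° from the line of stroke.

ω = 2π·53 = 333.1 rad/s
For an in-line slider-crank, x = r cosθ + √(L² − r² sin²θ), so v = −rω sinθ·[1 + r cosθ/√(L² − r² sin²θ)].
With r = 0.0168 m, L = 0.0614 m, θ = 53.1°: √(L² − r² sin²θ) = 0.059912 m.
v = −0.0168·333.1·0.79968·[1 + 0.0168·0.60042/0.059912] = -5.2281 m/s.
|v| = 5.2281 m/s.

5.23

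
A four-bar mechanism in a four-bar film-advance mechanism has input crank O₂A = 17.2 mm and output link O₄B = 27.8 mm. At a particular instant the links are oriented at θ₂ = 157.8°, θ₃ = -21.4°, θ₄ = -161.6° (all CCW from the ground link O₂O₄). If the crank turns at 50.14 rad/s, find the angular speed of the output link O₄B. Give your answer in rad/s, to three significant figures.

ω₂ = 50.14 rad/s
Differentiating the loop-closure r₂e^{iθ₂}+r₃e^{iθ₃}=r₁+r₄e^{iθ₄} gives r₂ω₂e^{iθ₂}+r₃ω₃e^{iθ₃}=r₄ω₄e^{iθ₄}.
Eliminating the other unknown: ω₄ = r₂ω₂ sin(θ₂−θ₃) / [r₄ sin(θ₄−θ₃)].
Numerator sine = +0.01396; denominator sine = -0.64011.
Result = 0.0172·50.14·(+0.01396) / (0.0278·(-0.64011)) = -0.67665 rad/s; magnitude 0.67665 rad/s.

0.677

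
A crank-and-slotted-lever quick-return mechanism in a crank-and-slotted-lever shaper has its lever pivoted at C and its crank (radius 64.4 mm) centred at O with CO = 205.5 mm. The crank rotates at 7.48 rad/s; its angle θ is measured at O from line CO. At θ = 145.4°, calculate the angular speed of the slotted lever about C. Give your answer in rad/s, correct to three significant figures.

ω = 7.48 rad/s
Crank pin A relative to C: A = (d + r cosθ, r sinθ); lever angle φ = atan2(r sinθ, d + r cosθ).
Differentiating tanφ: φ̇ = rω(d cosθ + r)/(d² + r² + 2dr cosθ).
d² + r² + 2dr cosθ = |CA|² = 0.0245905 m²;  d cosθ + r = -0.10475 m.
|ω_lever| = |0.0644·7.48·-0.10475| / 0.0245905 = 2.0521 rad/s.

2.05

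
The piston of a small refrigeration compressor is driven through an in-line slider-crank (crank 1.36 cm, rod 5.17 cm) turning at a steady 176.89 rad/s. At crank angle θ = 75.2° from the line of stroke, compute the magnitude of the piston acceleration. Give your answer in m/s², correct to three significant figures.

ω = 176.9 rad/s
x(θ) = r cosθ + √(L² − r² sin²θ); with ω constant, a = ω²·d²x/dθ².
d²x/dθ² = −r cosθ − r²(cos2θ)/√u − r⁴ sin²2θ/(4u^{3/2}),  u = L² − r² sin²θ = 0.0025 m².
Substituting r = 0.0136 m, L = 0.0517 m, θ = 75.2°: d²x/dθ² = -0.00027432 m.
a = ω²·d²x/dθ² = (176.9)²·(-0.00027432) = -8.5835 m/s²;  |a| = 8.5835 m/s².

8.58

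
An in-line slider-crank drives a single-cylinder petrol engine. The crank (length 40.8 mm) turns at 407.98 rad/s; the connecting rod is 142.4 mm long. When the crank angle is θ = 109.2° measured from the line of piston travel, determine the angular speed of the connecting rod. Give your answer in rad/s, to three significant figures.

39.9

ω = 408 rad/s
The rod makes angle φ with the slider axis where L sinφ = r sinθ; differentiating, L cosφ·φ̇ = r ω cosθ.
L cosφ = √(L² − r² sin²θ) = 0.13709 m.
|ω_rod| = r ω |cosθ| / √(L² − r² sin²θ) = 0.0408·408·0.32887/0.13709 = 39.932 rad/s.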